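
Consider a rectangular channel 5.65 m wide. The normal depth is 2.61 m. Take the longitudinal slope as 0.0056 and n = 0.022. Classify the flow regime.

Flow area A = b·y = 5.65 × 2.61 = 14.75 m². Wetted perimeter P = b + 2y = 5.65 + 2×2.61 = 10.87 m.
Hydraulic radius R = A/P = 14.75/10.87 = 1.357 m.
V = (1/n) R^(2/3) √S = (1/0.022) × 1.357^(2/3) × √0.0056 = 4.168 m/s. Hydraulic depth D_h = A/T = 14.75/5.65 = 2.61 m.
Froude number Fr = V/√(g·D_h) = 4.168/√(9.81×2.61) = 0.824, which is less than 1, so the flow is subcritical.

subcritical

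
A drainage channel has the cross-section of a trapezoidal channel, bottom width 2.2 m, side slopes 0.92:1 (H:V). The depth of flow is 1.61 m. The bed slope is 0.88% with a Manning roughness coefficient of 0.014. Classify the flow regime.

supercritical

With bottom width b = 2.2 m and side slope z = 0.92: A = (b + zy)y = (2.2 + 0.92×1.61)×1.61 = 5.927 m²; P = b + 2y√(1+z²) = 2.2 + 2×1.61×1.359 = 6.575 m.
Hydraulic radius R = A/P = 5.927/6.575 = 0.9013 m.
V = (1/n) R^(2/3) √S = (1/0.014) × 0.9013^(2/3) × √0.0088 = 6.252 m/s. Hydraulic depth D_h = A/T = 5.927/5.162 = 1.148 m.
Froude number Fr = V/√(g·D_h) = 6.252/√(9.81×1.148) = 1.86, which is greater than 1, so the flow is supercritical.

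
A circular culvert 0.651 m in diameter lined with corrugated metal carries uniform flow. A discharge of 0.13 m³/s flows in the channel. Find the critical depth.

y_c = 0.225 m

At critical depth, Q² T / (g A³) = 1, i.e. A³/T = Q²/g = 0.13²/9.81 = 0.001723.
At y = 0.198 m: A³/T = 0.001047 — too small.
At y = 0.246 m: A³/T = 0.002421 — too large.
At y = 0.225 m: A³/T = 0.001717 — matches.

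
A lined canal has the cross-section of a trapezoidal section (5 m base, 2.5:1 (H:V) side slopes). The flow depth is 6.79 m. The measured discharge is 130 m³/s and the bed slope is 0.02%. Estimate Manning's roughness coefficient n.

With bottom width b = 5 m and side slope z = 2.5: A = (b + zy)y = (5 + 2.5×6.79)×6.79 = 149.2 m²; P = b + 2y√(1+z²) = 5 + 2×6.79×2.693 = 41.57 m.
Hydraulic radius R = A/P = 149.2/41.57 = 3.59 m.
Rearranging Manning's equation: n = (1/Q) A R^(2/3) S^(1/2) = (1/130) × 149.2 × 3.59^(2/3) × √0.0002 = 0.0381.

n = 0.0381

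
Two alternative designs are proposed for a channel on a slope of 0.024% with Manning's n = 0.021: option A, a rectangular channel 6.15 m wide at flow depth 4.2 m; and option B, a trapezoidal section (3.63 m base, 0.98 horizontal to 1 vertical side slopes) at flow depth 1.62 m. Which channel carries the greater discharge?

channel A

Channel A: Flow area A = b·y = 6.15 × 4.2 = 25.83 m². Wetted perimeter P = b + 2y = 6.15 + 2×4.2 = 14.55 m. Hydraulic radius R = A/P = 25.83/14.55 = 1.775 m. Q_A = (1/0.021)·25.83·1.775^(2/3)·√0.00024 = 27.94 m³/s.
Channel B: With bottom width b = 3.63 m and side slope z = 0.98: A = (b + zy)y = (3.63 + 0.98×1.62)×1.62 = 8.453 m²; P = b + 2y√(1+z²) = 3.63 + 2×1.62×1.4 = 8.166 m. Hydraulic radius R = A/P = 8.453/8.166 = 1.035 m. Q_B = (1/0.021)·8.453·1.035^(2/3)·√0.00024 = 6.38 m³/s.
Q_A = 27.94 m³/s vs Q_B = 6.38 m³/s, so channel A carries more.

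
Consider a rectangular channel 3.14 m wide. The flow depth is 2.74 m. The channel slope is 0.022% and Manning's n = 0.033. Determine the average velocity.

Flow area A = b·y = 3.14 × 2.74 = 8.604 m². Wetted perimeter P = b + 2y = 3.14 + 2×2.74 = 8.62 m.
Hydraulic radius R = A/P = 8.604/8.62 = 0.9981 m.
From Manning's equation, V = (1/n) R^(2/3) S^(1/2) = (1/0.033) × 0.9981^(2/3) × 0.00022^(1/2) = 0.449 m/s.

V = 0.449 m/s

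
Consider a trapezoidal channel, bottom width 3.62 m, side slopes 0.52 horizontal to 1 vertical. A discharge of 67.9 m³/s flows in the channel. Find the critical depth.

y_c = 2.86 m

At critical depth, Q² T / (g A³) = 1, i.e. A³/T = Q²/g = 67.9²/9.81 = 470.
Try y = 2.16 m: A³/T = 183.3 — too small.
Try y = 3.2 m: A³/T = 695.8 — too large.
Try y = 2.86 m: A³/T = 472.6 — close enough.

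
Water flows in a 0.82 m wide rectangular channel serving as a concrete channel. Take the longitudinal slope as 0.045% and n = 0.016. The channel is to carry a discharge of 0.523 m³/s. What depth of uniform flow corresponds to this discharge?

Manning's equation rearranged: A R^(2/3) = nQ / (1·√S) = 0.016 × 0.523 / (√0.00045) = 0.3945.
At y = 1.3 m: A R^(2/3) = 0.4901 — over.
At y = 0.791 m: A R^(2/3) = 0.271 — short.
At y = 1.08 m: A R^(2/3) = 0.3944 — close enough.

y_n = 1.08 m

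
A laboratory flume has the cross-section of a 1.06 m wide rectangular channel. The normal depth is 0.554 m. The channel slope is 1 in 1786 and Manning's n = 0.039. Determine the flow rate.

Flow area A = b·y = 1.06 × 0.554 = 0.5872 m². Wetted perimeter P = b + 2y = 1.06 + 2×0.554 = 2.168 m.
Hydraulic radius R = A/P = 0.5872/2.168 = 0.2709 m.
Manning's equation: Q = (1/n) A R^(2/3) S^(1/2) = (1/0.039) × 0.5872 × 0.2709^(2/3) × 0.0005599^(1/2) = 0.149 m³/s.

Q = 0.149 m³/s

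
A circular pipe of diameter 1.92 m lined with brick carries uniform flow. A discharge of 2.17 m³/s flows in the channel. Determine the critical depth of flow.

At critical depth, Q² T / (g A³) = 1, i.e. A³/T = Q²/g = 2.17²/9.81 = 0.48.
Try y = 0.815 m: A³/T = 0.8445 — too large.
Try y = 0.704 m: A³/T = 0.4811 — ≈ 0.48.

y_c = 0.704 m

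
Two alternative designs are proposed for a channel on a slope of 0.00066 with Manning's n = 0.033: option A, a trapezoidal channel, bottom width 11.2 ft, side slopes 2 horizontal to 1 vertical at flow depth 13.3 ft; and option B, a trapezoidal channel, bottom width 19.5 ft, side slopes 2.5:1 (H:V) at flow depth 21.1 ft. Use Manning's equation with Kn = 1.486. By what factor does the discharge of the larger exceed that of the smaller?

4.17

Channel A: With bottom width b = 11.2 ft and side slope z = 2: A = (b + zy)y = (11.2 + 2×13.3)×13.3 = 502.7 ft²; P = b + 2y√(1+z²) = 11.2 + 2×13.3×2.236 = 70.68 ft. Hydraulic radius R = A/P = 502.7/70.68 = 7.113 ft. Q_A = (1.486/0.033)·502.7·7.113^(2/3)·√0.00066 = 2151 ft³/s.
Channel B: With bottom width b = 19.5 ft and side slope z = 2.5: A = (b + zy)y = (19.5 + 2.5×21.1)×21.1 = 1524 ft²; P = b + 2y√(1+z²) = 19.5 + 2×21.1×2.693 = 133.1 ft. Hydraulic radius R = A/P = 1524/133.1 = 11.45 ft. Q_B = (1.486/0.033)·1524·11.45^(2/3)·√0.00066 = 8960 ft³/s.
The larger discharge is 8960 ft³/s and the smaller is 2151 ft³/s; the ratio is 4.17.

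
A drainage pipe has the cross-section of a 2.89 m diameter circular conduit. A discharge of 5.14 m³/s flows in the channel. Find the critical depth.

y_c = 0.975 m

At critical depth, Q² T / (g A³) = 1, i.e. A³/T = Q²/g = 5.14²/9.81 = 2.693.
At y = 1.06 m: A³/T = 3.722 — high.
At y = 0.74 m: A³/T = 0.9251 — low.
At y = 0.975 m: A³/T = 2.696 — close enough.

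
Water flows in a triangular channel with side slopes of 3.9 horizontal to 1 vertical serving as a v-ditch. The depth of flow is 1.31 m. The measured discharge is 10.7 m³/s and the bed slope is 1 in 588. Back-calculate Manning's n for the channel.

For a triangular section with side slope z = 3.9: A = zy² = 3.9×1.31² = 6.693 m²; P = 2y√(1+z²) = 2×1.31×4.026 = 10.55 m.
Hydraulic radius R = A/P = 6.693/10.55 = 0.6345 m.
Rearranging Manning's equation: n = (1/Q) A R^(2/3) S^(1/2) = (1/10.7) × 6.693 × 0.6345^(2/3) × √0.001701 = 0.019.

n = 0.019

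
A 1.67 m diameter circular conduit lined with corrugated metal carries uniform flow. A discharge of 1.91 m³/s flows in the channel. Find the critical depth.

At critical depth, Q² T / (g A³) = 1, i.e. A³/T = Q²/g = 1.91²/9.81 = 0.3719.
Trying y = 0.82 m: A³/T = 0.734 — over.
Trying y = 0.548 m: A³/T = 0.1561 — short.
Trying y = 0.687 m: A³/T = 0.3728 — close enough.

y_c = 0.687 m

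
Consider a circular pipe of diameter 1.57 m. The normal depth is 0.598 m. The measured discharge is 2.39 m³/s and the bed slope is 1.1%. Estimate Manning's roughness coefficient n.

n = 0.014

For a circular section of diameter D = 1.57 m at depth y = 0.598 m, the central angle is θ = 2 arccos(1 − 2y/D) = 2.661 rad. Then A = (D²/8)(θ − sin θ) = 0.6772 m² and P = Dθ/2 = 2.089 m.
Hydraulic radius R = A/P = 0.6772/2.089 = 0.3242 m.
Rearranging Manning's equation: n = (1/Q) A R^(2/3) S^(1/2) = (1/2.39) × 0.6772 × 0.3242^(2/3) × √0.011 = 0.014.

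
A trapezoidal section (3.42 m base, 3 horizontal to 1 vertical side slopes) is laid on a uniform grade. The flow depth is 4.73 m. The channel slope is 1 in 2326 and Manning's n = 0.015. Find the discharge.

With bottom width b = 3.42 m and side slope z = 3: A = (b + zy)y = (3.42 + 3×4.73)×4.73 = 83.3 m²; P = b + 2y√(1+z²) = 3.42 + 2×4.73×3.162 = 33.34 m.
Hydraulic radius R = A/P = 83.3/33.34 = 2.499 m.
Manning's equation: Q = (1/n) A R^(2/3) S^(1/2) = (1/0.015) × 83.3 × 2.499^(2/3) × 0.0004299^(1/2) = 212 m³/s.

Q = 212 m³/s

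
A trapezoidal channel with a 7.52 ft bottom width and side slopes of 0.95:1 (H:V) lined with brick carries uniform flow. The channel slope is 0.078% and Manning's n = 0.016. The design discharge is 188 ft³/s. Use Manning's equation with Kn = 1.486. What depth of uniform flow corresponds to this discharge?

Manning's equation rearranged: A R^(2/3) = nQ / (1.486·√S) = 0.016 × 188 / (1.486 × √0.00078) = 72.48.
Trying y = 3.05 ft: A R^(2/3) = 50.34 — short.
Trying y = 4.54 ft: A R^(2/3) = 103.7 — over.
Trying y = 3.74 ft: A R^(2/3) = 72.61 — ≈ 72.48.

y_n = 3.74 ft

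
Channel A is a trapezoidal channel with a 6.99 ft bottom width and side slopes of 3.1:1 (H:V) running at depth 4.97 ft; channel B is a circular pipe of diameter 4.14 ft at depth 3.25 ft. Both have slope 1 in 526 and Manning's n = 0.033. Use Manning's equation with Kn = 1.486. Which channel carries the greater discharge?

channel A

Channel A: With bottom width b = 6.99 ft and side slope z = 3.1: A = (b + zy)y = (6.99 + 3.1×4.97)×4.97 = 111.3 ft²; P = b + 2y√(1+z²) = 6.99 + 2×4.97×3.257 = 39.37 ft. Hydraulic radius R = A/P = 111.3/39.37 = 2.828 ft. Q_A = (1.486/0.033)·111.3·2.828^(2/3)·√0.001901 = 437 ft³/s.
Channel B: For a circular section of diameter D = 4.14 ft at depth y = 3.25 ft, the central angle is θ = 2 arccos(1 − 2y/D) = 4.355 rad. Then A = (D²/8)(θ − sin θ) = 11.34 ft² and P = Dθ/2 = 9.014 ft. Hydraulic radius R = A/P = 11.34/9.014 = 1.258 ft. Q_B = (1.486/0.033)·11.34·1.258^(2/3)·√0.001901 = 25.93 ft³/s.
Q_A = 437 ft³/s vs Q_B = 25.93 ft³/s, so channel A carries more.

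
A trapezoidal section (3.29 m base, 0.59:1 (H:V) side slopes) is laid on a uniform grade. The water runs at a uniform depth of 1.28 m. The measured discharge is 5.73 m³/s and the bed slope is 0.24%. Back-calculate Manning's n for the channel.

n = 0.039

With bottom width b = 3.29 m and side slope z = 0.59: A = (b + zy)y = (3.29 + 0.59×1.28)×1.28 = 5.178 m²; P = b + 2y√(1+z²) = 3.29 + 2×1.28×1.161 = 6.262 m.
Hydraulic radius R = A/P = 5.178/6.262 = 0.8268 m.
Rearranging Manning's equation: n = (1/Q) A R^(2/3) S^(1/2) = (1/5.73) × 5.178 × 0.8268^(2/3) × √0.0024 = 0.039.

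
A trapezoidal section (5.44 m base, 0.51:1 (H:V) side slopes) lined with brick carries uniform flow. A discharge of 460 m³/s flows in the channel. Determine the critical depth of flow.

y_c = 7.15 m

At critical depth, Q² T / (g A³) = 1, i.e. A³/T = Q²/g = 460²/9.81 = 21570.
Trying y = 8.28 m: A³/T = 36880 — too large.
Trying y = 7.15 m: A³/T = 21540 — ≈ 21570.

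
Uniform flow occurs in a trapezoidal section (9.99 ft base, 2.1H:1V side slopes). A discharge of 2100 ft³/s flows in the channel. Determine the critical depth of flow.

At critical depth, Q² T / (g A³) = 1, i.e. A³/T = Q²/g = 2100²/32.2 = 137000.
At y = 5.54 ft: A³/T = 51690 — low.
At y = 7.67 ft: A³/T = 190000 — high.
At y = 7.08 ft: A³/T = 137200 — ≈ 137000.

y_c = 7.08 ft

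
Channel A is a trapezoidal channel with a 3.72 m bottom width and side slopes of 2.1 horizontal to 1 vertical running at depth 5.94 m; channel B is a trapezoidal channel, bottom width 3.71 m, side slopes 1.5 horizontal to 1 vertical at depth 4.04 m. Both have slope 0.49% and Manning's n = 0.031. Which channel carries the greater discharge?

Channel A: With bottom width b = 3.72 m and side slope z = 2.1: A = (b + zy)y = (3.72 + 2.1×5.94)×5.94 = 96.19 m²; P = b + 2y√(1+z²) = 3.72 + 2×5.94×2.326 = 31.35 m. Hydraulic radius R = A/P = 96.19/31.35 = 3.068 m. Q_A = (1/0.031)·96.19·3.068^(2/3)·√0.0049 = 458.6 m³/s.
Channel B: With bottom width b = 3.71 m and side slope z = 1.5: A = (b + zy)y = (3.71 + 1.5×4.04)×4.04 = 39.47 m²; P = b + 2y√(1+z²) = 3.71 + 2×4.04×1.803 = 18.28 m. Hydraulic radius R = A/P = 39.47/18.28 = 2.16 m. Q_B = (1/0.031)·39.47·2.16^(2/3)·√0.0049 = 148.9 m³/s.
Q_A = 458.6 m³/s vs Q_B = 148.9 m³/s, so channel A carries more.

channel A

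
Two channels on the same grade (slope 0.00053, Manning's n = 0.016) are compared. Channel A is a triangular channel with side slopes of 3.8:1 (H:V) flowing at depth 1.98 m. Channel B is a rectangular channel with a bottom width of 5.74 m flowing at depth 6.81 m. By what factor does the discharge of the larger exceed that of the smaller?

4.32

Channel A: For a triangular section with side slope z = 3.8: A = zy² = 3.8×1.98² = 14.9 m²; P = 2y√(1+z²) = 2×1.98×3.929 = 15.56 m. Hydraulic radius R = A/P = 14.9/15.56 = 0.9574 m. Q_A = (1/0.016)·14.9·0.9574^(2/3)·√0.00053 = 20.82 m³/s.
Channel B: Flow area A = b·y = 5.74 × 6.81 = 39.09 m². Wetted perimeter P = b + 2y = 5.74 + 2×6.81 = 19.36 m. Hydraulic radius R = A/P = 39.09/19.36 = 2.019 m. Q_B = (1/0.016)·39.09·2.019^(2/3)·√0.00053 = 89.85 m³/s.
The larger discharge is 89.85 m³/s and the smaller is 20.82 m³/s; the ratio is 4.32.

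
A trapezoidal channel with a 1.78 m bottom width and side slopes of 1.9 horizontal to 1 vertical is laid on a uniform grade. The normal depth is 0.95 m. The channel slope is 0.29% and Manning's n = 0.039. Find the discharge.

With bottom width b = 1.78 m and side slope z = 1.9: A = (b + zy)y = (1.78 + 1.9×0.95)×0.95 = 3.406 m²; P = b + 2y√(1+z²) = 1.78 + 2×0.95×2.147 = 5.859 m.
Hydraulic radius R = A/P = 3.406/5.859 = 0.5812 m.
Manning's equation: Q = (1/n) A R^(2/3) S^(1/2) = (1/0.039) × 3.406 × 0.5812^(2/3) × 0.0029^(1/2) = 3.28 m³/s.

Q = 3.28 m³/s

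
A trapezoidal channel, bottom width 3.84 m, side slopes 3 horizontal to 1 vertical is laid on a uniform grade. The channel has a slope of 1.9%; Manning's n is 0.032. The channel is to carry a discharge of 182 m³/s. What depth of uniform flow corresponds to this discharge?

y_n = 2.68 m

Manning's equation rearranged: A R^(2/3) = nQ / (1·√S) = 0.032 × 182 / (√0.019) = 42.25.
Trying y = 2.32 m: A R^(2/3) = 30.66 — short.
Trying y = 3.11 m: A R^(2/3) = 59.3 — over.
Trying y = 2.68 m: A R^(2/3) = 42.3 — ≈ 42.25.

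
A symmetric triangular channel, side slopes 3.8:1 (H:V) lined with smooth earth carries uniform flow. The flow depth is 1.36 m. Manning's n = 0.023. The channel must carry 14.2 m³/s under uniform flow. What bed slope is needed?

S = 0.00378

For a triangular section with side slope z = 3.8: A = zy² = 3.8×1.36² = 7.028 m²; P = 2y√(1+z²) = 2×1.36×3.929 = 10.69 m.
Hydraulic radius R = A/P = 7.028/10.69 = 0.6576 m.
From Manning's equation, S = [nQ / (1 A R^(2/3))]² = [0.023 × 14.2 / (1 × 7.028 × 0.6576^(2/3))]² = 0.00378.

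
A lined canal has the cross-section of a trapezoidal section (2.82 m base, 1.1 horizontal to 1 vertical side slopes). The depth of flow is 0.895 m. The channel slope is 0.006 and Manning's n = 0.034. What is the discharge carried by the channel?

Q = 5.65 m³/s

With bottom width b = 2.82 m and side slope z = 1.1: A = (b + zy)y = (2.82 + 1.1×0.895)×0.895 = 3.405 m²; P = b + 2y√(1+z²) = 2.82 + 2×0.895×1.487 = 5.481 m.
Hydraulic radius R = A/P = 3.405/5.481 = 0.6212 m.
Manning's equation: Q = (1/n) A R^(2/3) S^(1/2) = (1/0.034) × 3.405 × 0.6212^(2/3) × 0.006^(1/2) = 5.65 m³/s.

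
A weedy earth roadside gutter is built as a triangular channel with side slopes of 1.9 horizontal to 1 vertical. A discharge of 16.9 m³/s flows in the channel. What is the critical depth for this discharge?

At critical depth, Q² T / (g A³) = 1, i.e. A³/T = Q²/g = 16.9²/9.81 = 29.11.
At y = 1.46 m: A³/T = 11.97 — short.
At y = 1.91 m: A³/T = 45.88 — over.
At y = 1.74 m: A³/T = 28.79 — close enough.

y_c = 1.74 m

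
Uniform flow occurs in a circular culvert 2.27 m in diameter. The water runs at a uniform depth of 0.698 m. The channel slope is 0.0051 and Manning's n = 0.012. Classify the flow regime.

For a circular section of diameter D = 2.27 m at depth y = 0.698 m, the central angle is θ = 2 arccos(1 − 2y/D) = 2.351 rad. Then A = (D²/8)(θ − sin θ) = 1.057 m² and P = Dθ/2 = 2.669 m.
Hydraulic radius R = A/P = 1.057/2.669 = 0.396 m.
V = (1/n) R^(2/3) √S = (1/0.012) × 0.396^(2/3) × √0.0051 = 3.209 m/s. Hydraulic depth D_h = A/T = 1.057/2.095 = 0.5044 m.
Froude number Fr = V/√(g·D_h) = 3.209/√(9.81×0.5044) = 1.44, which is greater than 1, so the flow is supercritical.

supercritical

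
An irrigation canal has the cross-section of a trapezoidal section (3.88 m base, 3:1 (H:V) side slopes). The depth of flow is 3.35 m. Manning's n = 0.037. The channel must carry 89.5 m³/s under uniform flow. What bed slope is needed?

With bottom width b = 3.88 m and side slope z = 3: A = (b + zy)y = (3.88 + 3×3.35)×3.35 = 46.67 m²; P = b + 2y√(1+z²) = 3.88 + 2×3.35×3.162 = 25.07 m.
Hydraulic radius R = A/P = 46.67/25.07 = 1.862 m.
From Manning's equation, S = [nQ / (1 A R^(2/3))]² = [0.037 × 89.5 / (1 × 46.67 × 1.862^(2/3))]² = 0.0022.

S = 0.0022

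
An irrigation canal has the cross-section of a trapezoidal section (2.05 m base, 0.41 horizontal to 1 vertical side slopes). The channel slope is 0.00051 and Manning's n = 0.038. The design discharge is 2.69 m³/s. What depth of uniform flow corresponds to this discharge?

y_n = 1.81 m

Manning's equation rearranged: A R^(2/3) = nQ / (1·√S) = 0.038 × 2.69 / (√0.00051) = 4.526.
At y = 1.47 m: A R^(2/3) = 3.207 — low.
At y = 1.99 m: A R^(2/3) = 5.308 — high.
At y = 1.81 m: A R^(2/3) = 4.526 — matches.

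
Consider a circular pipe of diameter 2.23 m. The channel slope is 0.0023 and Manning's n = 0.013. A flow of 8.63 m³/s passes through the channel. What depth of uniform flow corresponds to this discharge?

Manning's equation rearranged: A R^(2/3) = nQ / (1·√S) = 0.013 × 8.63 / (√0.0023) = 2.339.
Try y = 1.42 m: A R^(2/3) = 1.943 — too small.
Try y = 1.63 m: A R^(2/3) = 2.34 — close enough.

y_n = 1.63 m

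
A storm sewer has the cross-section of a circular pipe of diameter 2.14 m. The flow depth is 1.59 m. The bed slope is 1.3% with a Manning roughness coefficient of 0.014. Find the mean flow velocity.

V = 6.08 m/s

For a circular section of diameter D = 2.14 m at depth y = 1.59 m, the central angle is θ = 2 arccos(1 − 2y/D) = 4.157 rad. Then A = (D²/8)(θ − sin θ) = 2.866 m² and P = Dθ/2 = 4.448 m.
Hydraulic radius R = A/P = 2.866/4.448 = 0.6443 m.
From Manning's equation, V = (1/n) R^(2/3) S^(1/2) = (1/0.014) × 0.6443^(2/3) × 0.013^(1/2) = 6.08 m/s.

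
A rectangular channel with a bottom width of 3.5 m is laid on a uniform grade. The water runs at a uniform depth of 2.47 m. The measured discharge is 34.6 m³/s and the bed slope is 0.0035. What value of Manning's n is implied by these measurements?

n = 0.015

Flow area A = b·y = 3.5 × 2.47 = 8.645 m². Wetted perimeter P = b + 2y = 3.5 + 2×2.47 = 8.44 m.
Hydraulic radius R = A/P = 8.645/8.44 = 1.024 m.
Rearranging Manning's equation: n = (1/Q) A R^(2/3) S^(1/2) = (1/34.6) × 8.645 × 1.024^(2/3) × √0.0035 = 0.015.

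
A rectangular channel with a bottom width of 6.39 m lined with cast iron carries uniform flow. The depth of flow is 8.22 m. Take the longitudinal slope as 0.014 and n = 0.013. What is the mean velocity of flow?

V = 15.9 m/s

Flow area A = b·y = 6.39 × 8.22 = 52.53 m². Wetted perimeter P = b + 2y = 6.39 + 2×8.22 = 22.83 m.
Hydraulic radius R = A/P = 52.53/22.83 = 2.301 m.
From Manning's equation, V = (1/n) R^(2/3) S^(1/2) = (1/0.013) × 2.301^(2/3) × 0.014^(1/2) = 15.9 m/s.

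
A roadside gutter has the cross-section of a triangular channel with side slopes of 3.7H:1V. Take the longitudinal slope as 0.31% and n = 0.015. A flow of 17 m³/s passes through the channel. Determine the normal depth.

y_n = 1.3 m

Manning's equation rearranged: A R^(2/3) = nQ / (1·√S) = 0.015 × 17 / (√0.0031) = 4.58.
Try y = 1.44 m: A R^(2/3) = 6.02 — too large.
Try y = 1.16 m: A R^(2/3) = 3.382 — too small.
Try y = 1.3 m: A R^(2/3) = 4.583 — ≈ 4.58.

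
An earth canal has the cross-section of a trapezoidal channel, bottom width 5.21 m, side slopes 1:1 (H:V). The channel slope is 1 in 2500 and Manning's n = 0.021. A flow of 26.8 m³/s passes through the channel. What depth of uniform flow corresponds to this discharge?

Manning's equation rearranged: A R^(2/3) = nQ / (1·√S) = 0.021 × 26.8 / (√0.0004) = 28.14.
Trying y = 2.2 m: A R^(2/3) = 20.65 — too small.
Trying y = 2.61 m: A R^(2/3) = 28.16 — matches.

y_n = 2.61 m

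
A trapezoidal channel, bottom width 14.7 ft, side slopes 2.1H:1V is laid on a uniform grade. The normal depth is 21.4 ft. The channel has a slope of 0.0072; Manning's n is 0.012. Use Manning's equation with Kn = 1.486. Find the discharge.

With bottom width b = 14.7 ft and side slope z = 2.1: A = (b + zy)y = (14.7 + 2.1×21.4)×21.4 = 1276 ft²; P = b + 2y√(1+z²) = 14.7 + 2×21.4×2.326 = 114.3 ft.
Hydraulic radius R = A/P = 1276/114.3 = 11.17 ft.
Manning's equation: Q = (1.486/n) A R^(2/3) S^(1/2) = (1.486/0.012) × 1276 × 11.17^(2/3) × 0.0072^(1/2) = 67000 ft³/s.

Q = 67000 ft³/s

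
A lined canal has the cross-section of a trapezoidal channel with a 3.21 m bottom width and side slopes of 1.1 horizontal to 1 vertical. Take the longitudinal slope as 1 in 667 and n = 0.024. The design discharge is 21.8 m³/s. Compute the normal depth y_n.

y_n = 2.12 m

Manning's equation rearranged: A R^(2/3) = nQ / (1·√S) = 0.024 × 21.8 / (√0.001499) = 13.51.
At y = 2.5 m: A R^(2/3) = 18.65 — high.
At y = 1.49 m: A R^(2/3) = 6.961 — low.
At y = 2.12 m: A R^(2/3) = 13.52 — close enough.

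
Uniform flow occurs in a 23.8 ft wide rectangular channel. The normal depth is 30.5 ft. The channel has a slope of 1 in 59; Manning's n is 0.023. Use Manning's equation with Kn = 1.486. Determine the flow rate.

Q = 25600 ft³/s

Flow area A = b·y = 23.8 × 30.5 = 725.9 ft². Wetted perimeter P = b + 2y = 23.8 + 2×30.5 = 84.8 ft.
Hydraulic radius R = A/P = 725.9/84.8 = 8.56 ft.
Manning's equation: Q = (1.486/n) A R^(2/3) S^(1/2) = (1.486/0.023) × 725.9 × 8.56^(2/3) × 0.01695^(1/2) = 25600 ft³/s.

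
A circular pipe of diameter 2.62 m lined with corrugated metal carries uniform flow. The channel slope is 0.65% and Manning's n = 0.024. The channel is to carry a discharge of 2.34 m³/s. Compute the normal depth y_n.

Manning's equation rearranged: A R^(2/3) = nQ / (1·√S) = 0.024 × 2.34 / (√0.0065) = 0.6966.
Try y = 0.562 m: A R^(2/3) = 0.4102 — too small.
Try y = 0.734 m: A R^(2/3) = 0.697 — matches.

y_n = 0.734 m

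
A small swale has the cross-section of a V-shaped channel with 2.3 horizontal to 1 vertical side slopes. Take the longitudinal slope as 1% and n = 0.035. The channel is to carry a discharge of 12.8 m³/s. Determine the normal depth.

y_n = 1.56 m

Manning's equation rearranged: A R^(2/3) = nQ / (1·√S) = 0.035 × 12.8 / (√0.01) = 4.48.
Try y = 1.87 m: A R^(2/3) = 7.259 — high.
Try y = 1.24 m: A R^(2/3) = 2.427 — low.
Try y = 1.56 m: A R^(2/3) = 4.477 — ≈ 4.48.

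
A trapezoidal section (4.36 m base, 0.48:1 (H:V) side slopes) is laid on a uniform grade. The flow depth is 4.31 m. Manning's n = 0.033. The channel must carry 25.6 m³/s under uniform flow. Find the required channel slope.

S = 0.000371

With bottom width b = 4.36 m and side slope z = 0.48: A = (b + zy)y = (4.36 + 0.48×4.31)×4.31 = 27.71 m²; P = b + 2y√(1+z²) = 4.36 + 2×4.31×1.109 = 13.92 m.
Hydraulic radius R = A/P = 27.71/13.92 = 1.99 m.
From Manning's equation, S = [nQ / (1 A R^(2/3))]² = [0.033 × 25.6 / (1 × 27.71 × 1.99^(2/3))]² = 0.000371.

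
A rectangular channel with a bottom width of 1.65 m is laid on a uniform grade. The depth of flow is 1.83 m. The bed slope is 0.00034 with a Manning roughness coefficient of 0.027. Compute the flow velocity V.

Flow area A = b·y = 1.65 × 1.83 = 3.019 m². Wetted perimeter P = b + 2y = 1.65 + 2×1.83 = 5.31 m.
Hydraulic radius R = A/P = 3.019/5.31 = 0.5686 m.
From Manning's equation, V = (1/n) R^(2/3) S^(1/2) = (1/0.027) × 0.5686^(2/3) × 0.00034^(1/2) = 0.469 m/s.

V = 0.469 m/s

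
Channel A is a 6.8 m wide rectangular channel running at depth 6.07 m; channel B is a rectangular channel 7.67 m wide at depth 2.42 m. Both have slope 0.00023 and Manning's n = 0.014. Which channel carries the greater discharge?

Channel A: Flow area A = b·y = 6.8 × 6.07 = 41.28 m². Wetted perimeter P = b + 2y = 6.8 + 2×6.07 = 18.94 m. Hydraulic radius R = A/P = 41.28/18.94 = 2.179 m. Q_A = (1/0.014)·41.28·2.179^(2/3)·√0.00023 = 75.16 m³/s.
Channel B: Flow area A = b·y = 7.67 × 2.42 = 18.56 m². Wetted perimeter P = b + 2y = 7.67 + 2×2.42 = 12.51 m. Hydraulic radius R = A/P = 18.56/12.51 = 1.484 m. Q_B = (1/0.014)·18.56·1.484^(2/3)·√0.00023 = 26.16 m³/s.
Q_A = 75.16 m³/s vs Q_B = 26.16 m³/s, so channel A carries more.

channel A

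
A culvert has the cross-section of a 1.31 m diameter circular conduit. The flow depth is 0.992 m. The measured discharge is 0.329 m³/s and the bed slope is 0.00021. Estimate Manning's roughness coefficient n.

n = 0.026

For a circular section of diameter D = 1.31 m at depth y = 0.992 m, the central angle is θ = 2 arccos(1 − 2y/D) = 4.222 rad. Then A = (D²/8)(θ − sin θ) = 1.095 m² and P = Dθ/2 = 2.766 m.
Hydraulic radius R = A/P = 1.095/2.766 = 0.3959 m.
Rearranging Manning's equation: n = (1/Q) A R^(2/3) S^(1/2) = (1/0.329) × 1.095 × 0.3959^(2/3) × √0.00021 = 0.026.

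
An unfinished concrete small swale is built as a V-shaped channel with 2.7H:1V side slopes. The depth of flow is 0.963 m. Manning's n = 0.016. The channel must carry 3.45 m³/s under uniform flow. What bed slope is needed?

S = 0.0014

For a triangular section with side slope z = 2.7: A = zy² = 2.7×0.963² = 2.504 m²; P = 2y√(1+z²) = 2×0.963×2.879 = 5.545 m.
Hydraulic radius R = A/P = 2.504/5.545 = 0.4515 m.
From Manning's equation, S = [nQ / (1 A R^(2/3))]² = [0.016 × 3.45 / (1 × 2.504 × 0.4515^(2/3))]² = 0.0014.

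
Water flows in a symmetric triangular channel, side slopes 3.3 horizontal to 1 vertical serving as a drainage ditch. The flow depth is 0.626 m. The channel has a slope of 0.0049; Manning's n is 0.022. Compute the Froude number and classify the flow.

For a triangular section with side slope z = 3.3: A = zy² = 3.3×0.626² = 1.293 m²; P = 2y√(1+z²) = 2×0.626×3.448 = 4.317 m.
Hydraulic radius R = A/P = 1.293/4.317 = 0.2995 m.
V = (1/n) R^(2/3) √S = (1/0.022) × 0.2995^(2/3) × √0.0049 = 1.424 m/s. Hydraulic depth D_h = A/T = 1.293/4.132 = 0.313 m.
Froude number Fr = V/√(g·D_h) = 1.424/√(9.81×0.313) = 0.813, which is less than 1, so the flow is subcritical.

subcritical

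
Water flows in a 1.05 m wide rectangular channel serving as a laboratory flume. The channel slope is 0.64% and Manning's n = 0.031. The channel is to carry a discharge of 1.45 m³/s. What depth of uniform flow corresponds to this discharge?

Manning's equation rearranged: A R^(2/3) = nQ / (1·√S) = 0.031 × 1.45 / (√0.0064) = 0.5619.
Trying y = 0.764 m: A R^(2/3) = 0.3684 — short.
Trying y = 1.07 m: A R^(2/3) = 0.5603 — ≈ 0.5619.

y_n = 1.07 m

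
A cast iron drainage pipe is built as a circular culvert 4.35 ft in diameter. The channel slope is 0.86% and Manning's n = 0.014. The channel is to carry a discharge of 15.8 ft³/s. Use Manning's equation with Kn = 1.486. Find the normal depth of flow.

Manning's equation rearranged: A R^(2/3) = nQ / (1.486·√S) = 0.014 × 15.8 / (1.486 × √0.0086) = 1.605.
Try y = 0.772 ft: A R^(2/3) = 1.079 — low.
Try y = 1.08 ft: A R^(2/3) = 2.124 — high.
Try y = 0.939 ft: A R^(2/3) = 1.606 — close enough.

y_n = 0.939 ft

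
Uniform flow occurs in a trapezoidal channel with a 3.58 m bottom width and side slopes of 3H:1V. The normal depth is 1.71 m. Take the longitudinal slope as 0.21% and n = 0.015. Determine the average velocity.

With bottom width b = 3.58 m and side slope z = 3: A = (b + zy)y = (3.58 + 3×1.71)×1.71 = 14.89 m²; P = b + 2y√(1+z²) = 3.58 + 2×1.71×3.162 = 14.39 m.
Hydraulic radius R = A/P = 14.89/14.39 = 1.035 m.
From Manning's equation, V = (1/n) R^(2/3) S^(1/2) = (1/0.015) × 1.035^(2/3) × 0.0021^(1/2) = 3.13 m/s.

V = 3.13 m/s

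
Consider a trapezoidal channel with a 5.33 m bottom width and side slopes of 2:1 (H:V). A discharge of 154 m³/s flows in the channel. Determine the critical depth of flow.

y_c = 3.05 m

At critical depth, Q² T / (g A³) = 1, i.e. A³/T = Q²/g = 154²/9.81 = 2418.
Try y = 3.52 m: A³/T = 4253 — too large.
Try y = 2.12 m: A³/T = 604.7 — too small.
Try y = 3.05 m: A³/T = 2417 — close enough.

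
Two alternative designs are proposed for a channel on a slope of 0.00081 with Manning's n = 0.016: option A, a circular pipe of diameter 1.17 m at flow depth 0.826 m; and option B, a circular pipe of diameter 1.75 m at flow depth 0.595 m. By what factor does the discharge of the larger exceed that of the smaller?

1.16

Channel A: For a circular section of diameter D = 1.17 m at depth y = 0.826 m, the central angle is θ = 2 arccos(1 − 2y/D) = 3.991 rad. Then A = (D²/8)(θ − sin θ) = 0.8113 m² and P = Dθ/2 = 2.335 m. Hydraulic radius R = A/P = 0.8113/2.335 = 0.3475 m. Q_A = (1/0.016)·0.8113·0.3475^(2/3)·√0.00081 = 0.7134 m³/s.
Channel B: For a circular section of diameter D = 1.75 m at depth y = 0.595 m, the central angle is θ = 2 arccos(1 − 2y/D) = 2.49 rad. Then A = (D²/8)(θ − sin θ) = 0.7211 m² and P = Dθ/2 = 2.179 m. Hydraulic radius R = A/P = 0.7211/2.179 = 0.331 m. Q_B = (1/0.016)·0.7211·0.331^(2/3)·√0.00081 = 0.6138 m³/s.
The larger discharge is 0.7134 m³/s and the smaller is 0.6138 m³/s; the ratio is 1.16.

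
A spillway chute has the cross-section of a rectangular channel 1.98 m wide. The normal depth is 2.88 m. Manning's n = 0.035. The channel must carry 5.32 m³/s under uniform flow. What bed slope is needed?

S = 0.0016

Flow area A = b·y = 1.98 × 2.88 = 5.702 m². Wetted perimeter P = b + 2y = 1.98 + 2×2.88 = 7.74 m.
Hydraulic radius R = A/P = 5.702/7.74 = 0.7367 m.
From Manning's equation, S = [nQ / (1 A R^(2/3))]² = [0.035 × 5.32 / (1 × 5.702 × 0.7367^(2/3))]² = 0.0016.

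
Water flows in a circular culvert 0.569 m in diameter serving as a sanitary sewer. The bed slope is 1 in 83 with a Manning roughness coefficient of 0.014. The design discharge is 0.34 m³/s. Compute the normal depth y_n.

Manning's equation rearranged: A R^(2/3) = nQ / (1·√S) = 0.014 × 0.34 / (√0.01205) = 0.04337.
Trying y = 0.384 m: A R^(2/3) = 0.05524 — high.
Trying y = 0.326 m: A R^(2/3) = 0.04333 — close enough.

y_n = 0.326 m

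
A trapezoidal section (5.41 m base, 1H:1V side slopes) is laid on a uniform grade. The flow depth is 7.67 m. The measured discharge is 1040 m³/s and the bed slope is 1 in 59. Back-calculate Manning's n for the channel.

n = 0.0301

With bottom width b = 5.41 m and side slope z = 1: A = (b + zy)y = (5.41 + 1×7.67)×7.67 = 100.3 m²; P = b + 2y√(1+z²) = 5.41 + 2×7.67×1.414 = 27.1 m.
Hydraulic radius R = A/P = 100.3/27.1 = 3.701 m.
Rearranging Manning's equation: n = (1/Q) A R^(2/3) S^(1/2) = (1/1040) × 100.3 × 3.701^(2/3) × √0.01695 = 0.0301.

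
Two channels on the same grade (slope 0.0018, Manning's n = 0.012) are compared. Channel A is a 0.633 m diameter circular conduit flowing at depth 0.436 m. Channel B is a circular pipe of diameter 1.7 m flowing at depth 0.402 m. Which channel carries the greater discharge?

channel B

Channel A: For a circular section of diameter D = 0.633 m at depth y = 0.436 m, the central angle is θ = 2 arccos(1 − 2y/D) = 3.916 rad. Then A = (D²/8)(θ − sin θ) = 0.2312 m² and P = Dθ/2 = 1.239 m. Hydraulic radius R = A/P = 0.2312/1.239 = 0.1865 m. Q_A = (1/0.012)·0.2312·0.1865^(2/3)·√0.0018 = 0.2668 m³/s.
Channel B: For a circular section of diameter D = 1.7 m at depth y = 0.402 m, the central angle is θ = 2 arccos(1 − 2y/D) = 2.031 rad. Then A = (D²/8)(θ − sin θ) = 0.4102 m² and P = Dθ/2 = 1.727 m. Hydraulic radius R = A/P = 0.4102/1.727 = 0.2376 m. Q_B = (1/0.012)·0.4102·0.2376^(2/3)·√0.0018 = 0.5563 m³/s.
Q_A = 0.2668 m³/s vs Q_B = 0.5563 m³/s, so channel B carries more.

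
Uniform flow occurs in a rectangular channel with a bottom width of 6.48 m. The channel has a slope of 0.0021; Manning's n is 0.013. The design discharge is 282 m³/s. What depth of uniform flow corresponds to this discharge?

y_n = 7.22 m

Manning's equation rearranged: A R^(2/3) = nQ / (1·√S) = 0.013 × 282 / (√0.0021) = 80.
At y = 5.61 m: A R^(2/3) = 58.74 — too small.
At y = 7.92 m: A R^(2/3) = 89.41 — too large.
At y = 7.22 m: A R^(2/3) = 80.01 — ≈ 80.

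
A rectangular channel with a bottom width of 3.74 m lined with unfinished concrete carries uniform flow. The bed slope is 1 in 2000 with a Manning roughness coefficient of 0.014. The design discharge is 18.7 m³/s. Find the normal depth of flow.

Manning's equation rearranged: A R^(2/3) = nQ / (1·√S) = 0.014 × 18.7 / (√0.0005) = 11.71.
Trying y = 2.02 m: A R^(2/3) = 7.408 — too small.
Trying y = 2.88 m: A R^(2/3) = 11.71 — ≈ 11.71.

y_n = 2.88 m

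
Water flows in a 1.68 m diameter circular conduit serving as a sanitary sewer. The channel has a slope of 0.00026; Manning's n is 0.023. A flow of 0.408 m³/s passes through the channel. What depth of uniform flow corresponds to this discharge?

Manning's equation rearranged: A R^(2/3) = nQ / (1·√S) = 0.023 × 0.408 / (√0.00026) = 0.582.
At y = 0.668 m: A R^(2/3) = 0.4144 — short.
At y = 1.03 m: A R^(2/3) = 0.8631 — over.
At y = 0.808 m: A R^(2/3) = 0.5816 — matches.

y_n = 0.808 m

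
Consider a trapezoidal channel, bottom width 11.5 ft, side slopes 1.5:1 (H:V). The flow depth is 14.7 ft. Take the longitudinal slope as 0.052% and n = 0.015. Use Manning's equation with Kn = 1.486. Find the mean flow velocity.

V = 8.77 ft/s

With bottom width b = 11.5 ft and side slope z = 1.5: A = (b + zy)y = (11.5 + 1.5×14.7)×14.7 = 493.2 ft²; P = b + 2y√(1+z²) = 11.5 + 2×14.7×1.803 = 64.5 ft.
Hydraulic radius R = A/P = 493.2/64.5 = 7.646 ft.
From Manning's equation, V = (1.486/n) R^(2/3) S^(1/2) = (1.486/0.015) × 7.646^(2/3) × 0.00052^(1/2) = 8.77 ft/s.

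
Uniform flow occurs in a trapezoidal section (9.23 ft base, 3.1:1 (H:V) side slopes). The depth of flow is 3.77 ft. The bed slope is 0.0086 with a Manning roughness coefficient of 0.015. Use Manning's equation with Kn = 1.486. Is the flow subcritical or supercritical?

supercritical

With bottom width b = 9.23 ft and side slope z = 3.1: A = (b + zy)y = (9.23 + 3.1×3.77)×3.77 = 78.86 ft²; P = b + 2y√(1+z²) = 9.23 + 2×3.77×3.257 = 33.79 ft.
Hydraulic radius R = A/P = 78.86/33.79 = 2.334 ft.
V = (1.486/n) R^(2/3) √S = (1.486/0.015) × 2.334^(2/3) × √0.0086 = 16.16 ft/s. Hydraulic depth D_h = A/T = 78.86/32.6 = 2.419 ft.
Froude number Fr = V/√(g·D_h) = 16.16/√(32.2×2.419) = 1.83, which is greater than 1, so the flow is supercritical.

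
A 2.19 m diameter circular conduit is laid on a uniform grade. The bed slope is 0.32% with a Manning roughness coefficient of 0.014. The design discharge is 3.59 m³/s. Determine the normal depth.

Manning's equation rearranged: A R^(2/3) = nQ / (1·√S) = 0.014 × 3.59 / (√0.0032) = 0.8885.
At y = 1.04 m: A R^(2/3) = 1.154 — high.
At y = 0.898 m: A R^(2/3) = 0.8888 — matches.

y_n = 0.898 m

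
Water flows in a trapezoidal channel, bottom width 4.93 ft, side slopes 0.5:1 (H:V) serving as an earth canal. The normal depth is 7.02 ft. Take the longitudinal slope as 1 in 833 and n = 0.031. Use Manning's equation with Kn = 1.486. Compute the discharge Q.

With bottom width b = 4.93 ft and side slope z = 0.5: A = (b + zy)y = (4.93 + 0.5×7.02)×7.02 = 59.25 ft²; P = b + 2y√(1+z²) = 4.93 + 2×7.02×1.118 = 20.63 ft.
Hydraulic radius R = A/P = 59.25/20.63 = 2.872 ft.
Manning's equation: Q = (1.486/n) A R^(2/3) S^(1/2) = (1.486/0.031) × 59.25 × 2.872^(2/3) × 0.0012^(1/2) = 199 ft³/s.

Q = 199 ft³/s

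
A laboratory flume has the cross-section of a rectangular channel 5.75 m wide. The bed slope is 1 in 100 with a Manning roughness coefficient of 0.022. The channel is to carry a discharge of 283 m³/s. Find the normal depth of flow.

Manning's equation rearranged: A R^(2/3) = nQ / (1·√S) = 0.022 × 283 / (√0.01) = 62.26.
Trying y = 5.82 m: A R^(2/3) = 51.77 — low.
Trying y = 7.85 m: A R^(2/3) = 74.12 — high.
Trying y = 6.78 m: A R^(2/3) = 62.27 — close enough.

y_n = 6.78 m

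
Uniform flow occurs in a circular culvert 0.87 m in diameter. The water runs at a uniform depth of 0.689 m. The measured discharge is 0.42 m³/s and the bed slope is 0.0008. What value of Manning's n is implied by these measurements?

For a circular section of diameter D = 0.87 m at depth y = 0.689 m, the central angle is θ = 2 arccos(1 − 2y/D) = 4.389 rad. Then A = (D²/8)(θ − sin θ) = 0.5049 m² and P = Dθ/2 = 1.909 m.
Hydraulic radius R = A/P = 0.5049/1.909 = 0.2645 m.
Rearranging Manning's equation: n = (1/Q) A R^(2/3) S^(1/2) = (1/0.42) × 0.5049 × 0.2645^(2/3) × √0.0008 = 0.014.

n = 0.014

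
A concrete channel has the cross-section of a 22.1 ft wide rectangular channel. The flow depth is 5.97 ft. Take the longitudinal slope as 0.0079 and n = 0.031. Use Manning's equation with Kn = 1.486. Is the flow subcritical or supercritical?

subcritical

Flow area A = b·y = 22.1 × 5.97 = 131.9 ft². Wetted perimeter P = b + 2y = 22.1 + 2×5.97 = 34.04 ft.
Hydraulic radius R = A/P = 131.9/34.04 = 3.876 ft.
V = (1.486/n) R^(2/3) √S = (1.486/0.031) × 3.876^(2/3) × √0.0079 = 10.51 ft/s. Hydraulic depth D_h = A/T = 131.9/22.1 = 5.97 ft.
Froude number Fr = V/√(g·D_h) = 10.51/√(32.2×5.97) = 0.758, which is less than 1, so the flow is subcritical.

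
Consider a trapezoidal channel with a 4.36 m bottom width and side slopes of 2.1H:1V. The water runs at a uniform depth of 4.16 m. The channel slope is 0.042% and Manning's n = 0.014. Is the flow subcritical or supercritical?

subcritical

With bottom width b = 4.36 m and side slope z = 2.1: A = (b + zy)y = (4.36 + 2.1×4.16)×4.16 = 54.48 m²; P = b + 2y√(1+z²) = 4.36 + 2×4.16×2.326 = 23.71 m.
Hydraulic radius R = A/P = 54.48/23.71 = 2.298 m.
V = (1/n) R^(2/3) √S = (1/0.014) × 2.298^(2/3) × √0.00042 = 2.549 m/s. Hydraulic depth D_h = A/T = 54.48/21.83 = 2.495 m.
Froude number Fr = V/√(g·D_h) = 2.549/√(9.81×2.495) = 0.515, which is less than 1, so the flow is subcritical.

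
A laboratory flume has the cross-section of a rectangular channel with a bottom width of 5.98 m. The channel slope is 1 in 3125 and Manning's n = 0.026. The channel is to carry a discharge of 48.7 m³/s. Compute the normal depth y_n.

y_n = 7.19 m

Manning's equation rearranged: A R^(2/3) = nQ / (1·√S) = 0.026 × 48.7 / (√0.00032) = 70.78.
Trying y = 5.9 m: A R^(2/3) = 55.71 — short.
Trying y = 7.19 m: A R^(2/3) = 70.77 — ≈ 70.78.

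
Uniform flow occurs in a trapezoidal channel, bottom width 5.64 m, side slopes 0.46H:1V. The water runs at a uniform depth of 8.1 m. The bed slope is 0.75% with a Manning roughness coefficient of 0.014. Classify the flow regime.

With bottom width b = 5.64 m and side slope z = 0.46: A = (b + zy)y = (5.64 + 0.46×8.1)×8.1 = 75.86 m²; P = b + 2y√(1+z²) = 5.64 + 2×8.1×1.101 = 23.47 m.
Hydraulic radius R = A/P = 75.86/23.47 = 3.232 m.
V = (1/n) R^(2/3) √S = (1/0.014) × 3.232^(2/3) × √0.0075 = 13.52 m/s. Hydraulic depth D_h = A/T = 75.86/13.09 = 5.795 m.
Froude number Fr = V/√(g·D_h) = 13.52/√(9.81×5.795) = 1.79, which is greater than 1, so the flow is supercritical.

supercritical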